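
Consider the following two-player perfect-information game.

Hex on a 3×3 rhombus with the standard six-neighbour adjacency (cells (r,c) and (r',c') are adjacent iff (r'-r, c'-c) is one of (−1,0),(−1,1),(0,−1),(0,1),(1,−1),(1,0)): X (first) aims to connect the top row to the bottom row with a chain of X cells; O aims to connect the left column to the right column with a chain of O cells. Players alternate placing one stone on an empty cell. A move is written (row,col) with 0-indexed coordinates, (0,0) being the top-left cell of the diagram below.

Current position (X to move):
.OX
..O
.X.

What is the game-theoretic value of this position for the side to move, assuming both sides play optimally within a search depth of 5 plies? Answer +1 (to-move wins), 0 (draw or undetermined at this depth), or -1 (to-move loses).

value(.OX/..O/.X., X) = +1

p1 X@[.OX/..O/.X.]: (0,0)[XOX/..O/.X.]-1 (1,0)[.OX/X.O/.X.]-1 (1,1)[.OX/.XO/.X.]+1* (2,0)[.OX/..O/XX.]-1 (2,2)[.OX/..O/.XX]-1
p2 O@[.OX/.XO/.X.] terminal -1; root [.OX/..O/.X.] d5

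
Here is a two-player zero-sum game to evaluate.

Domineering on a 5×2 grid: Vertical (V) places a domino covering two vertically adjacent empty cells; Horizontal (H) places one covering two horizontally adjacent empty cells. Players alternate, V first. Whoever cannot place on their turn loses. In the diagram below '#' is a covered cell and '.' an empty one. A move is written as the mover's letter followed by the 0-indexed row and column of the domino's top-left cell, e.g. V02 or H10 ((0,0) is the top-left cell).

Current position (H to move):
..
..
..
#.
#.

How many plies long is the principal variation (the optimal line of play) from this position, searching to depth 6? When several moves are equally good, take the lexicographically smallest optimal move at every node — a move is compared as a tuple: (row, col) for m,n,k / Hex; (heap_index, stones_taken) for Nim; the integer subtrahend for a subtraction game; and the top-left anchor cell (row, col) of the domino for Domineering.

PV length from [../../../#./#.]: 3 plies

p1 H@[../../../#./#.]: H00[##/../../#./#.]-1 H10[../##/../#./#.]+1* H20[../../##/#./#.]-1
p2 V@[../##/../#./#.]: V21[../##/.#/##/#.]-1* V31[../##/../##/##]-1
p3 H@[../##/.#/##/#.]: H00[##/##/.#/##/#.]+1*
p4 V@[##/##/.#/##/#.] terminal -1; root [../../../#./#.] d6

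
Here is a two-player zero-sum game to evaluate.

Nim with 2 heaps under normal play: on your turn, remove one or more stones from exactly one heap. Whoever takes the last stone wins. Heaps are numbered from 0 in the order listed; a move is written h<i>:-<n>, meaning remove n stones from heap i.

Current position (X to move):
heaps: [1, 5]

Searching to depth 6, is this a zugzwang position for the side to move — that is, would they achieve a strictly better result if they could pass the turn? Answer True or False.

ply 1, X at (1,5) | h0:-1=-1→(0,5); h1:-1=-1→(1,4); h1:-2=-1→(1,3); h1:-3=-1→(1,2); h1:-4=+1→(1,1)*; h1:-5=-1→(1,0)
ply 2, O at (1,1) | h0:-1=-1→(0,1)*; h1:-1=-1→(1,0)
ply 3, X at (0,1) | h1:-1=+1→(0,0)*
ply 4: (0,0) is terminal -1 (O); from (1,5) depth 6
if X skipped the turn, O would face:
~ ply 1, O at (1,5) | h0:-1=-1→(0,5); h1:-1=-1→(1,4); h1:-2=-1→(1,3); h1:-3=-1→(1,2); h1:-4=+1→(1,1)*; h1:-5=-1→(1,0)
~ ply 2, X at (1,1) | h0:-1=-1→(0,1)*; h1:-1=-1→(1,0)
~ ply 3, O at (0,1) | h1:-1=+1→(0,0)*
~ ply 4: (0,0) is terminal -1 (X); from (1,5) depth 6
compare (X): move=+1 vs pass=-1

zugzwang((1,5), X) = False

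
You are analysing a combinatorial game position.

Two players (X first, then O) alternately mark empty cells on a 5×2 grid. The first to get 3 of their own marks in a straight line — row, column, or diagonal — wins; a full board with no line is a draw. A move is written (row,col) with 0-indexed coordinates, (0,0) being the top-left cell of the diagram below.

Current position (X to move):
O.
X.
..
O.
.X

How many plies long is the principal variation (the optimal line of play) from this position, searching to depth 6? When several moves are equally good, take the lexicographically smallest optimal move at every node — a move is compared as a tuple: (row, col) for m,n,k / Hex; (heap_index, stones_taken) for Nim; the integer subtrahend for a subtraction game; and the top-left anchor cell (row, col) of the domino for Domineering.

ply 1, X at O./X./../O./.X | (0,1)=+0→OX/X./../O./.X*; (1,1)=+0→O./XX/../O./.X; (2,0)=+0→O./X./X./O./.X; (2,1)=+0→O./X./.X/O./.X; (3,1)=+0→O./X./../OX/.X; (4,0)=+0→O./X./../O./XX
ply 2, O at OX/X./../O./.X | (1,1)=+0→OX/XO/../O./.X*; (2,0)=+0→OX/X./O./O./.X; (2,1)=+0→OX/X./.O/O./.X; (3,1)=+0→OX/X./../OO/.X; (4,0)=+0→OX/X./../O./OX
ply 3, X at OX/XO/../O./.X | (2,0)=+0→OX/XO/X./O./.X*; (2,1)=+0→OX/XO/.X/O./.X; (3,1)=+0→OX/XO/../OX/.X; (4,0)=+0→OX/XO/../O./XX
ply 4, O at OX/XO/X./O./.X | (2,1)=+0→OX/XO/XO/O./.X*; (3,1)=+0→OX/XO/X./OO/.X; (4,0)=+0→OX/XO/X./O./OX
ply 5, X at OX/XO/XO/O./.X | (3,1)=+0→OX/XO/XO/OX/.X*; (4,0)=-1→OX/XO/XO/O./XX
ply 6, O at OX/XO/XO/OX/.X | (4,0)=+0→OX/XO/XO/OX/OX*
ply 7: OX/XO/XO/OX/OX is terminal +0 (X); from O./X./../O./.X depth 6

PV length from [O./X./../O./.X]: 6 plies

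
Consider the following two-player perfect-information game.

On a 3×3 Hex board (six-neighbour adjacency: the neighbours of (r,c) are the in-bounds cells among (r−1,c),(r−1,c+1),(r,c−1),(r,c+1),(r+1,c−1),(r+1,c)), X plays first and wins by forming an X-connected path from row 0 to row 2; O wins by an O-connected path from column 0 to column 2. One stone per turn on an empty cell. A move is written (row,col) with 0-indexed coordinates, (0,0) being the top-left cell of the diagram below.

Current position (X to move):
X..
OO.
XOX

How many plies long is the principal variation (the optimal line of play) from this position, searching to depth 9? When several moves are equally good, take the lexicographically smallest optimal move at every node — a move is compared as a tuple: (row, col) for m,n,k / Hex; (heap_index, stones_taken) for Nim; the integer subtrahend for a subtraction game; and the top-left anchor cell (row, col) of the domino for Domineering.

PV length from [X../OO./XOX]: 2 plies

[X../OO./XOX] X move#1: (0,1):-1/XX./OO./XOX*, (0,2):-1/X.X/OO./XOX, (1,2):-1/X../OOX/XOX
[XX./OO./XOX] O move#2: (0,2):+1/XXO/OO./XOX*, (1,2):+1/XX./OOO/XOX
[XXO/OO./XOX] end (terminal -1, X#3); searched X../OO./XOX to 9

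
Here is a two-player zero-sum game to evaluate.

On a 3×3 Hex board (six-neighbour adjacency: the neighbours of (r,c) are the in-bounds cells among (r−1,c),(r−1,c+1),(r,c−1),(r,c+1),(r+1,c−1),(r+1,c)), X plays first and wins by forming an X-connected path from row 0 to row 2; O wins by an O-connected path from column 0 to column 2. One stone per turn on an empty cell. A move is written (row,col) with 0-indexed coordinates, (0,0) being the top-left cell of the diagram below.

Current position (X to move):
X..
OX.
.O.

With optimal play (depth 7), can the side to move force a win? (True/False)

ply 1, X at X../OX./.O. | (0,1)=-1→XX./OX./.O.; (0,2)=-1→X.X/OX./.O.; (1,2)=+1→X../OXX/.O.*; (2,0)=+1→X../OX./XO.; (2,2)=+1→X../OX./.OX
ply 2, O at X../OXX/.O. | (0,1)=-1→XO./OXX/.O.*; (0,2)=-1→X.O/OXX/.O.; (2,0)=-1→X../OXX/OO.; (2,2)=-1→X../OXX/.OO
ply 3, X at XO./OXX/.O. | (0,2)=+1→XOX/OXX/.O.*; (2,0)=-1→XO./OXX/XO.; (2,2)=-1→XO./OXX/.OX
ply 4, O at XOX/OXX/.O. | (2,0)=-1→XOX/OXX/OO.*; (2,2)=-1→XOX/OXX/.OO
ply 5, X at XOX/OXX/OO. | (2,2)=+1→XOX/OXX/OOX*
ply 6: XOX/OXX/OOX is terminal -1 (O); from X../OX./.O. depth 7

X winning at [X../OX./.O.]: True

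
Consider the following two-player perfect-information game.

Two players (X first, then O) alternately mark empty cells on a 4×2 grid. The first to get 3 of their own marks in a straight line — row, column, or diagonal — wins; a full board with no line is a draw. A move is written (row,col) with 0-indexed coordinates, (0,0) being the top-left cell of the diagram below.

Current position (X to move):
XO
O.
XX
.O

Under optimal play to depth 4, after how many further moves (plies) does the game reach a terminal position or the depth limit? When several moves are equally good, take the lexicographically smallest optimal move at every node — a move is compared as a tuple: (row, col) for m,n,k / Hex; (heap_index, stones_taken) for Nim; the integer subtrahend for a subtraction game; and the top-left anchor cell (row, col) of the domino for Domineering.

[XO/O./XX/.O] X move#1: (1,1):+0/XO/OX/XX/.O*, (3,0):+0/XO/O./XX/XO
[XO/OX/XX/.O] O move#2: (3,0):+0/XO/OX/XX/OO*
[XO/OX/XX/OO] end (terminal +0, X#3); searched XO/O./XX/.O to 4

PV length from [XO/O./XX/.O]: 2 plies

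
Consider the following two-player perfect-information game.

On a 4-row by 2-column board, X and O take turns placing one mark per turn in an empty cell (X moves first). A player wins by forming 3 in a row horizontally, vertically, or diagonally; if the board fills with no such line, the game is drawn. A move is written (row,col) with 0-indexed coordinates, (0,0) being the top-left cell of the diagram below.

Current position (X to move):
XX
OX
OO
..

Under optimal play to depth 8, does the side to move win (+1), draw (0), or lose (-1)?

[XX/OX/OO/..] X move#1: (3,0):+0/XX/OX/OO/X.*, (3,1):-1/XX/OX/OO/.X
[XX/OX/OO/X.] O move#2: (3,1):+0/XX/OX/OO/XO*
[XX/OX/OO/XO] end (terminal +0, X#3); searched XX/OX/OO/.. to 8

value(XX/OX/OO/.., X) = 0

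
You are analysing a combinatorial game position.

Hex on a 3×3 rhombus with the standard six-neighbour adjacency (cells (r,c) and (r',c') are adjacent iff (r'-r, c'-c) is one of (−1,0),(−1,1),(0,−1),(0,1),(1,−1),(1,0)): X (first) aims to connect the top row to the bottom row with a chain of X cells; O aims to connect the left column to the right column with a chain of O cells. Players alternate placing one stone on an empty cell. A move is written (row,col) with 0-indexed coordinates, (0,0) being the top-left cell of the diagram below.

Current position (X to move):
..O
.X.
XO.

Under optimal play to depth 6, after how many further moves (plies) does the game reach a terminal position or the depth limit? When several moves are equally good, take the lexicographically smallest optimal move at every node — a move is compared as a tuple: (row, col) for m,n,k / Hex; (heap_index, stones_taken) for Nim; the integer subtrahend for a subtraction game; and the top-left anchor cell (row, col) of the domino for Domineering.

[..O/.X./XO.] X move#1: (0,0):+1/X.O/.X./XO.*, (0,1):+1/.XO/.X./XO., (1,0):+1/..O/XX./XO., (1,2):-1/..O/.XX/XO., (2,2):-1/..O/.X./XOX
[X.O/.X./XO.] O move#2: (0,1):-1/XOO/.X./XO.*, (1,0):-1/X.O/OX./XO., (1,2):-1/X.O/.XO/XO., (2,2):-1/X.O/.X./XOO
[XOO/.X./XO.] X move#3: (1,0):+1/XOO/XX./XO.*, (1,2):-1/XOO/.XX/XO., (2,2):-1/XOO/.X./XOX
[XOO/XX./XO.] end (terminal -1, O#4); searched ..O/.X./XO. to 6

PV length from [..O/.X./XO.]: 3 plies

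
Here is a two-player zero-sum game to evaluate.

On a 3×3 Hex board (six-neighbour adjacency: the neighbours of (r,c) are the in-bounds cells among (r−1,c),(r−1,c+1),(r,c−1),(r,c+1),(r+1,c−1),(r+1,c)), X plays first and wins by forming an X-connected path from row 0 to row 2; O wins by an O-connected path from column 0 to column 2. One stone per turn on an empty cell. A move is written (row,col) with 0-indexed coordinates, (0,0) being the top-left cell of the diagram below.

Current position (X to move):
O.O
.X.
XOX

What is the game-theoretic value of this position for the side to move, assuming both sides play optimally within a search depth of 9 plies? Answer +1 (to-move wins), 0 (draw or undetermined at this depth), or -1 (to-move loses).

value(O.O/.X./XOX, X) = +1

p1 X@[O.O/.X./XOX]: (0,1)[OXO/.X./XOX]+1* (1,0)[O.O/XX./XOX]-1 (1,2)[O.O/.XX/XOX]-1
p2 O@[OXO/.X./XOX] terminal -1; root [O.O/.X./XOX] d9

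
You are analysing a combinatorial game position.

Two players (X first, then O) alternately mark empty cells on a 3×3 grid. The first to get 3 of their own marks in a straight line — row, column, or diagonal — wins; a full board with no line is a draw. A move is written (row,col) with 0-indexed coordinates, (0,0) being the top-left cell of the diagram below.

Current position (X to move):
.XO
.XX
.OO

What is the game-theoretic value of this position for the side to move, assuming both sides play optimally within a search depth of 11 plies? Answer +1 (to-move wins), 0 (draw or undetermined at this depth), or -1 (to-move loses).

[.XO/.XX/.OO] X move#1: (0,0):-1/XXO/.XX/.OO, (1,0):+1/.XO/XXX/.OO*, (2,0):+0/.XO/.XX/XOO
[.XO/XXX/.OO] end (terminal -1, O#2); searched .XO/.XX/.OO to 11

value(.XO/.XX/.OO, X) = +1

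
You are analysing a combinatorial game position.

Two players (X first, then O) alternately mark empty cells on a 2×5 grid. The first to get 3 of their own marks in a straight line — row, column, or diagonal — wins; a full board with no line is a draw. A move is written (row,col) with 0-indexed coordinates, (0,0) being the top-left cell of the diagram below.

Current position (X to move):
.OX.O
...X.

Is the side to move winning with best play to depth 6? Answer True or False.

X winning at [.OX.O/...X.]: True

[.OX.O/...X.] X move#1: (0,0):+0/XOX.O/...X., (0,3):+0/.OXXO/...X., (1,0):+0/.OX.O/X..X., (1,1):+0/.OX.O/.X.X., (1,2):+1/.OX.O/..XX.*, (1,4):+0/.OX.O/...XX
[.OX.O/..XX.] O move#2: (0,0):-1/OOX.O/..XX.*, (0,3):-1/.OXOO/..XX., (1,0):-1/.OX.O/O.XX., (1,1):-1/.OX.O/.OXX., (1,4):-1/.OX.O/..XXO
[OOX.O/..XX.] X move#3: (0,3):+1/OOXXO/..XX.*, (1,0):+1/OOX.O/X.XX., (1,1):+1/OOX.O/.XXX., (1,4):+1/OOX.O/..XXX
[OOXXO/..XX.] O move#4: (1,0):-1/OOXXO/O.XX.*, (1,1):-1/OOXXO/.OXX., (1,4):-1/OOXXO/..XXO
[OOXXO/O.XX.] X move#5: (1,1):+1/OOXXO/OXXX.*, (1,4):+1/OOXXO/O.XXX
[OOXXO/OXXX.] end (terminal -1, O#6); searched .OX.O/...X. to 6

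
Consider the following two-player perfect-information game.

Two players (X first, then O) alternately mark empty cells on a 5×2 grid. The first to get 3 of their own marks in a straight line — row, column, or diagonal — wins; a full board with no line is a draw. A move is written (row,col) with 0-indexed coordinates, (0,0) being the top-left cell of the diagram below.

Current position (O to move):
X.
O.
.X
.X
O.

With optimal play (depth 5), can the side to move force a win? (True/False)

O winning at [X./O./.X/.X/O.]: False

ply 1, O at X./O./.X/.X/O. | (0,1)=-1→XO/O./.X/.X/O.*; (1,1)=-1→X./OO/.X/.X/O.; (2,0)=-1→X./O./OX/.X/O.; (3,0)=-1→X./O./.X/OX/O.; (4,1)=-1→X./O./.X/.X/OO
ply 2, X at XO/O./.X/.X/O. | (1,1)=+1→XO/OX/.X/.X/O.*; (2,0)=+1→XO/O./XX/.X/O.; (3,0)=+1→XO/O./.X/XX/O.; (4,1)=+1→XO/O./.X/.X/OX
ply 3: XO/OX/.X/.X/O. is terminal -1 (O); from X./O./.X/.X/O. depth 5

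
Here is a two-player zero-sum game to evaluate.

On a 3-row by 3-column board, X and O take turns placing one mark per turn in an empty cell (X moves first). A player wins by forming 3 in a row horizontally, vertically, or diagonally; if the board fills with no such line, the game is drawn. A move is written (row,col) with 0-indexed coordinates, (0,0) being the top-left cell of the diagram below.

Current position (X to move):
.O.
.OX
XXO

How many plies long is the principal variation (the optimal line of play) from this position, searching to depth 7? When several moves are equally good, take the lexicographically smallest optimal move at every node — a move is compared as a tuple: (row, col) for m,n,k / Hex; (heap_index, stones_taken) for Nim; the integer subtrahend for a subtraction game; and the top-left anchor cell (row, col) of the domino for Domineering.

ply 1, X at .O./.OX/XXO | (0,0)=+0→XO./.OX/XXO*; (0,2)=-1→.OX/.OX/XXO; (1,0)=-1→.O./XOX/XXO
ply 2, O at XO./.OX/XXO | (0,2)=-1→XOO/.OX/XXO; (1,0)=+0→XO./OOX/XXO*
ply 3, X at XO./OOX/XXO | (0,2)=+0→XOX/OOX/XXO*
ply 4: XOX/OOX/XXO is terminal +0 (O); from .O./.OX/XXO depth 7

PV length from [.O./.OX/XXO]: 3 plies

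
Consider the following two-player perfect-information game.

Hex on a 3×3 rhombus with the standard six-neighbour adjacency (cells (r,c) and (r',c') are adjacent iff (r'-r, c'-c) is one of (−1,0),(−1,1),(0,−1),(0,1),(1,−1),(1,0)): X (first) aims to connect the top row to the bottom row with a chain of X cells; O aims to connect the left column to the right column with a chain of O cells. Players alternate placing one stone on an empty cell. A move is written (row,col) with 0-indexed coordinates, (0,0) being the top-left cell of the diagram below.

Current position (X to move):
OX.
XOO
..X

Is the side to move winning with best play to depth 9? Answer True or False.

p1 X@[OX./XOO/..X]: (0,2)[OXX/XOO/..X]-1 (2,0)[OX./XOO/X.X]+1* (2,1)[OX./XOO/.XX]-1
p2 O@[OX./XOO/X.X] terminal -1; root [OX./XOO/..X] d9

X winning at [OX./XOO/..X]: True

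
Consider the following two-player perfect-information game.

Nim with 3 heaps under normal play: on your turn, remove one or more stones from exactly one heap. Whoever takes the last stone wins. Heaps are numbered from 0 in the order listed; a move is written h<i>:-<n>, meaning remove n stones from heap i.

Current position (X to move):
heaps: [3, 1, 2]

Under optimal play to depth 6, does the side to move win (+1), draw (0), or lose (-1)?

p1 X@[(3,1,2)]: h0:-1[(2,1,2)]-1* h0:-2[(1,1,2)]-1 h0:-3[(0,1,2)]-1 h1:-1[(3,0,2)]-1 h2:-1[(3,1,1)]-1 h2:-2[(3,1,0)]-1
p2 O@[(2,1,2)]: h0:-1[(1,1,2)]-1 h0:-2[(0,1,2)]-1 h1:-1[(2,0,2)]+1* h2:-1[(2,1,1)]-1 h2:-2[(2,1,0)]-1
p3 X@[(2,0,2)]: h0:-1[(1,0,2)]-1* h0:-2[(0,0,2)]-1 h2:-1[(2,0,1)]-1 h2:-2[(2,0,0)]-1
p4 O@[(1,0,2)]: h0:-1[(0,0,2)]-1 h2:-1[(1,0,1)]+1* h2:-2[(1,0,0)]-1
p5 X@[(1,0,1)]: h0:-1[(0,0,1)]-1* h2:-1[(1,0,0)]-1
p6 O@[(0,0,1)]: h2:-1[(0,0,0)]+1*
p7 X@[(0,0,0)] terminal -1; root [(3,1,2)] d6

value((3,1,2), X) = -1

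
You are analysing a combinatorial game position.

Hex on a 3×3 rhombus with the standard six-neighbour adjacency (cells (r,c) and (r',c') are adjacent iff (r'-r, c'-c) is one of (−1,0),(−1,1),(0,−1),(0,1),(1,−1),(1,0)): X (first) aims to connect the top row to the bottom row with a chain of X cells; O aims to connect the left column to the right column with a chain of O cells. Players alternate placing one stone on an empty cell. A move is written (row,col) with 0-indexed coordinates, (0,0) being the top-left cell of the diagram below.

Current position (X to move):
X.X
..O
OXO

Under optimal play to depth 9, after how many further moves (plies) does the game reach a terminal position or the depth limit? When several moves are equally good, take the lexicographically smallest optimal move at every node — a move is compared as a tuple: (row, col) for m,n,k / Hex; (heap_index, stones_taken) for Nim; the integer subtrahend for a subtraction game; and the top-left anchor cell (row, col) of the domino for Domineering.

[X.X/..O/OXO] X move#1: (0,1):-1/XXX/..O/OXO, (1,0):-1/X.X/X.O/OXO, (1,1):+1/X.X/.XO/OXO*
[X.X/.XO/OXO] end (terminal -1, O#2); searched X.X/..O/OXO to 9

PV length from [X.X/..O/OXO]: 1 ply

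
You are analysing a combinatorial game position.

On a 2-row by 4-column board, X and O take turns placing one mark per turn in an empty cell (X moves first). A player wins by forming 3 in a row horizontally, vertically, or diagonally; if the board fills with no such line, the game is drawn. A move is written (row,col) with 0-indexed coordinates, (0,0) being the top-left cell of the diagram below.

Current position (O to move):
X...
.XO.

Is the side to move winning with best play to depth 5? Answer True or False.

[X.../.XO.] O move#1: (0,1):+0/XO../.XO.*, (0,2):+0/X.O./.XO., (0,3):+0/X..O/.XO., (1,0):+0/X.../OXO., (1,3):+0/X.../.XOO
[XO../.XO.] X move#2: (0,2):+0/XOX./.XO.*, (0,3):+0/XO.X/.XO., (1,0):+0/XO../XXO., (1,3):+0/XO../.XOX
[XOX./.XO.] O move#3: (0,3):+0/XOXO/.XO.*, (1,0):+0/XOX./OXO., (1,3):+0/XOX./.XOO
[XOXO/.XO.] X move#4: (1,0):+0/XOXO/XXO.*, (1,3):+0/XOXO/.XOX
[XOXO/XXO.] O move#5: (1,3):+0/XOXO/XXOO*
[XOXO/XXOO] end (terminal +0, X#6); searched X.../.XO. to 5

O winning at [X.../.XO.]: False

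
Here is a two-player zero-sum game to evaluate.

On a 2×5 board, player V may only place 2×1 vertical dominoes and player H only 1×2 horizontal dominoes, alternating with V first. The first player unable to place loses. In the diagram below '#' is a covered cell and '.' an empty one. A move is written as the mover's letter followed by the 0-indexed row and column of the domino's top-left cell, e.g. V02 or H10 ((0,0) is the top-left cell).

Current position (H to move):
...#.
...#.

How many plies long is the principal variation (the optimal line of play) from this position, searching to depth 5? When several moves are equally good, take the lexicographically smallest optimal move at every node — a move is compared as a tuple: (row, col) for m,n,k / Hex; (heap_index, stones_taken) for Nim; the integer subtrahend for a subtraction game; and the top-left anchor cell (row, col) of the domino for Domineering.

PV length from [...#./...#.]: 4 plies

[...#./...#.] H move#1: H00:-1/##.#./...#.*, H01:-1/.###./...#., H10:-1/...#./##.#., H11:-1/...#./.###.
[##.#./...#.] V move#2: V02:+1/####./..##.*, V04:-1/##.##/...##
[####./..##.] H move#3: H10:-1/####./####.*
[####./####.] V move#4: V04:+1/#####/#####*
[#####/#####] end (terminal -1, H#5); searched ...#./...#. to 5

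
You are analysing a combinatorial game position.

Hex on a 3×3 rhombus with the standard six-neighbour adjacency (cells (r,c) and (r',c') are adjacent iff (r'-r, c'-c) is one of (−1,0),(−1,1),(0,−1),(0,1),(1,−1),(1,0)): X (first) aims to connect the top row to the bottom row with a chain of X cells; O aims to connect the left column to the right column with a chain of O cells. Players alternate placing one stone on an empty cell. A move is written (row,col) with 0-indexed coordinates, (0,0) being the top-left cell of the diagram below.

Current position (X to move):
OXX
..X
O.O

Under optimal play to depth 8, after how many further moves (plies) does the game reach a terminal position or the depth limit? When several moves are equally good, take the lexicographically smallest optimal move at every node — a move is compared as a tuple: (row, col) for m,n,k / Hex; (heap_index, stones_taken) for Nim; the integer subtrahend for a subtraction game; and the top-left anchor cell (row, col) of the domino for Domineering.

[OXX/..X/O.O] X move#1: (1,0):-1/OXX/X.X/O.O, (1,1):-1/OXX/.XX/O.O, (2,1):+1/OXX/..X/OXO*
[OXX/..X/OXO] end (terminal -1, O#2); searched OXX/..X/O.O to 8

PV length from [OXX/..X/O.O]: 1 ply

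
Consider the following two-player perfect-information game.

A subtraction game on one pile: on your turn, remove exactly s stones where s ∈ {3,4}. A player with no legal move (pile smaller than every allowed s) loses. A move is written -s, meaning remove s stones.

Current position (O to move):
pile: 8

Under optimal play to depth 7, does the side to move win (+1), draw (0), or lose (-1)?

value(8, O) = -1

p1 O@[8]: -3[5]-1* -4[4]-1
p2 X@[5]: -3[2]+1* -4[1]+1
p3 O@[2] terminal -1; root [8] d7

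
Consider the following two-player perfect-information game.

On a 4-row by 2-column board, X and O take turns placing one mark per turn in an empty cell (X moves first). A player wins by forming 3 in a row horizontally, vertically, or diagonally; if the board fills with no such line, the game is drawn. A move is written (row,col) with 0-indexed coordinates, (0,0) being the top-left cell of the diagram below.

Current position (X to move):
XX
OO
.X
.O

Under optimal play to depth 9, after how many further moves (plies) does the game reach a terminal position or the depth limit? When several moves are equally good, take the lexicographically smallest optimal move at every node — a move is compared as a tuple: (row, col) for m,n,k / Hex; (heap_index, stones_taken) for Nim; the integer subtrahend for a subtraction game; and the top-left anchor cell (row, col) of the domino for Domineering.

PV length from [XX/OO/.X/.O]: 2 plies

[XX/OO/.X/.O] X move#1: (2,0):+0/XX/OO/XX/.O*, (3,0):+0/XX/OO/.X/XO
[XX/OO/XX/.O] O move#2: (3,0):+0/XX/OO/XX/OO*
[XX/OO/XX/OO] end (terminal +0, X#3); searched XX/OO/.X/.O to 9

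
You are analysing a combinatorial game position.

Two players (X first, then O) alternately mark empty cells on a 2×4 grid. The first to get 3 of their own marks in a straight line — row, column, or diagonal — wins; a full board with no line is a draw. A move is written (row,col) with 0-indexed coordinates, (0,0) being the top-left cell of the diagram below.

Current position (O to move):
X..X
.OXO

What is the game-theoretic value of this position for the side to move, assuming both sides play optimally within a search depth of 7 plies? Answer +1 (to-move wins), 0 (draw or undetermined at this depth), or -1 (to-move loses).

ply 1, O at X..X/.OXO | (0,1)=+0→XO.X/.OXO*; (0,2)=+0→X.OX/.OXO; (1,0)=+0→X..X/OOXO
ply 2, X at XO.X/.OXO | (0,2)=+0→XOXX/.OXO*; (1,0)=+0→XO.X/XOXO
ply 3, O at XOXX/.OXO | (1,0)=+0→XOXX/OOXO*
ply 4: XOXX/OOXO is terminal +0 (X); from X..X/.OXO depth 7

value(X..X/.OXO, O) = 0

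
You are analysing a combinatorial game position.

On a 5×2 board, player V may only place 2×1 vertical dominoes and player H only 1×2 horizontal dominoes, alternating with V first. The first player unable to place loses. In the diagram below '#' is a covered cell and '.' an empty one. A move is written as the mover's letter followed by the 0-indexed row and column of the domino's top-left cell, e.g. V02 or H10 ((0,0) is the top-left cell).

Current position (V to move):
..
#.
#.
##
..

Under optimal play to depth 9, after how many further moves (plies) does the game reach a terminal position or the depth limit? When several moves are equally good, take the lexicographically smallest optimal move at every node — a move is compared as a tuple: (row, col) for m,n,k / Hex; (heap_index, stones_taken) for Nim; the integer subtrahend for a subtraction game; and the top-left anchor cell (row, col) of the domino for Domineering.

PV length from [../#./#./##/..]: 2 plies

ply 1, V at ../#./#./##/.. | V01=-1→.#/##/#./##/..*; V11=-1→../##/##/##/..
ply 2, H at .#/##/#./##/.. | H40=+1→.#/##/#./##/##*
ply 3: .#/##/#./##/## is terminal -1 (V); from ../#./#./##/.. depth 9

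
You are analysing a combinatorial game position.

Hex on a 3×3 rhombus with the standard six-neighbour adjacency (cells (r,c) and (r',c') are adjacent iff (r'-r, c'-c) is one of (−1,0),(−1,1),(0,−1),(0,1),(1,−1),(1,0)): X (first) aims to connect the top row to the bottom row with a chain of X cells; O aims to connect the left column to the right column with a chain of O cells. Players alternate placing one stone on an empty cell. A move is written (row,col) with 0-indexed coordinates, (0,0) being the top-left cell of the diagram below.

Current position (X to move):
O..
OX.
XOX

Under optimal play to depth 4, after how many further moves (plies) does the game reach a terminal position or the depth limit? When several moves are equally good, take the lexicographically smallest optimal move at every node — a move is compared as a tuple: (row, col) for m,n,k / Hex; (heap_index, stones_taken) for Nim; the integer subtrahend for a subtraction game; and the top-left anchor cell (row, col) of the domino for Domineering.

[O../OX./XOX] X move#1: (0,1):+1/OX./OX./XOX*, (0,2):+1/O.X/OX./XOX, (1,2):+1/O../OXX/XOX
[OX./OX./XOX] end (terminal -1, O#2); searched O../OX./XOX to 4

PV length from [O../OX./XOX]: 1 ply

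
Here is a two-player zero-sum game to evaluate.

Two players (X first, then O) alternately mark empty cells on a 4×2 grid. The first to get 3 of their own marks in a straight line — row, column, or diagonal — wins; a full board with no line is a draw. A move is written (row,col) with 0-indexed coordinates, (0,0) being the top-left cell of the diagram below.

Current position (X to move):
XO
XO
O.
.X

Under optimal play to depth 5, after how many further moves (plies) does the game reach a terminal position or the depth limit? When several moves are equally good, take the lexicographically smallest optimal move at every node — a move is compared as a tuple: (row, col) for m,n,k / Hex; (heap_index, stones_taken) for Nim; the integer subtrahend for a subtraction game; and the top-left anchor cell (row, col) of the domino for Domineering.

PV length from [XO/XO/O./.X]: 2 plies

[XO/XO/O./.X] X move#1: (2,1):+0/XO/XO/OX/.X*, (3,0):-1/XO/XO/O./XX
[XO/XO/OX/.X] O move#2: (3,0):+0/XO/XO/OX/OX*
[XO/XO/OX/OX] end (terminal +0, X#3); searched XO/XO/O./.X to 5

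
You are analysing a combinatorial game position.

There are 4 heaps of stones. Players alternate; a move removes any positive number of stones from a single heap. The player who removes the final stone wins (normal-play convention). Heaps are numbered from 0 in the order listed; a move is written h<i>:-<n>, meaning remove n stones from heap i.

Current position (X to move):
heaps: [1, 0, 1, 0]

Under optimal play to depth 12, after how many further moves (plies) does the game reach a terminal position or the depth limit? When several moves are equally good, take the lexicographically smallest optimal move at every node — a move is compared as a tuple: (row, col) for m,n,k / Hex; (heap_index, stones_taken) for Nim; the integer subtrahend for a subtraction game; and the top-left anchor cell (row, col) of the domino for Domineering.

[(1,0,1,0)] X move#1: h0:-1:-1/(0,0,1,0)*, h2:-1:-1/(1,0,0,0)
[(0,0,1,0)] O move#2: h2:-1:+1/(0,0,0,0)*
[(0,0,0,0)] end (terminal -1, X#3); searched (1,0,1,0) to 12

PV length from [(1,0,1,0)]: 2 plies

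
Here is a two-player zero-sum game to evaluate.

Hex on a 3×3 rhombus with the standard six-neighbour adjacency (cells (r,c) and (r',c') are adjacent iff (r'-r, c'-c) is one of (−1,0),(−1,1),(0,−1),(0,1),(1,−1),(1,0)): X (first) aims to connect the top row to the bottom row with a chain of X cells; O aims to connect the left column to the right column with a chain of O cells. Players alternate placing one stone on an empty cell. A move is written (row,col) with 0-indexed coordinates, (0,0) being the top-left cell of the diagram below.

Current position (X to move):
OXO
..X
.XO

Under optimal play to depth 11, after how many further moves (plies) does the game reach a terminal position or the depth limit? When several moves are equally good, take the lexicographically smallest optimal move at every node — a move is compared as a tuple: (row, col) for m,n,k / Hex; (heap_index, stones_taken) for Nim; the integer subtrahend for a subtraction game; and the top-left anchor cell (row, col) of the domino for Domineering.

PV length from [OXO/..X/.XO]: 3 plies

p1 X@[OXO/..X/.XO]: (1,0)[OXO/X.X/.XO]+1* (1,1)[OXO/.XX/.XO]+1 (2,0)[OXO/..X/XXO]+1
p2 O@[OXO/X.X/.XO]: (1,1)[OXO/XOX/.XO]-1* (2,0)[OXO/X.X/OXO]-1
p3 X@[OXO/XOX/.XO]: (2,0)[OXO/XOX/XXO]+1*
p4 O@[OXO/XOX/XXO] terminal -1; root [OXO/..X/.XO] d11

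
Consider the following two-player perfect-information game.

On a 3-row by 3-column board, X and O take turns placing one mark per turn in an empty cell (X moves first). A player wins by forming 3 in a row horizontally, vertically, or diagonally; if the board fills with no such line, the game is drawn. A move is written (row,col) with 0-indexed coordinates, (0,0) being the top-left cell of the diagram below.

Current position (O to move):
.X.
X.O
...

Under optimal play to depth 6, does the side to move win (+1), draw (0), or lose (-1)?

value(.X./X.O/..., O) = 0

p1 O@[.X./X.O/...]: (0,0)[OX./X.O/...]+0* (0,2)[.XO/X.O/...]-1 (1,1)[.X./XOO/...]-1 (2,0)[.X./X.O/O..]+0 (2,1)[.X./X.O/.O.]-1 (2,2)[.X./X.O/..O]-1
p2 X@[OX./X.O/...]: (0,2)[OXX/X.O/...]+0* (1,1)[OX./XXO/...]+0 (2,0)[OX./X.O/X..]-1 (2,1)[OX./X.O/.X.]+0 (2,2)[OX./X.O/..X]+0
p3 O@[OXX/X.O/...]: (1,1)[OXX/XOO/...]+0* (2,0)[OXX/X.O/O..]+0 (2,1)[OXX/X.O/.O.]+0 (2,2)[OXX/X.O/..O]-1
p4 X@[OXX/XOO/...]: (2,0)[OXX/XOO/X..]-1 (2,1)[OXX/XOO/.X.]-1 (2,2)[OXX/XOO/..X]+0*
p5 O@[OXX/XOO/..X]: (2,0)[OXX/XOO/O.X]+0* (2,1)[OXX/XOO/.OX]+0
p6 X@[OXX/XOO/O.X]: (2,1)[OXX/XOO/OXX]+0*
p7 O@[OXX/XOO/OXX] terminal +0; root [.X./X.O/...] d6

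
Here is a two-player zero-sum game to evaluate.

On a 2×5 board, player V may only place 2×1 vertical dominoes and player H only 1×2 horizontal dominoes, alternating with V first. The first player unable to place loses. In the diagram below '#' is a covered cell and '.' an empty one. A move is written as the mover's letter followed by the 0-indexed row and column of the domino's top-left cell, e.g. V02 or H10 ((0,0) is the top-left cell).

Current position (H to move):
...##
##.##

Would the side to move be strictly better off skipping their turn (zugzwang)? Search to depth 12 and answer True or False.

[...##/##.##] H move#1: H00:-1/##.##/##.##, H01:+1/.####/##.##*
[.####/##.##] end (terminal -1, V#2); searched ...##/##.## to 12
pass branch (V moves first from the same position):
  | [...##/##.##] V move#1: V02:-1/..###/#####*
  | [..###/#####] H move#2: H00:+1/#####/#####*
  | [#####/#####] end (terminal -1, V#3); searched ...##/##.## to 12
H moving scores +1; H passing scores +1

zugzwang(...##/##.##, H) = False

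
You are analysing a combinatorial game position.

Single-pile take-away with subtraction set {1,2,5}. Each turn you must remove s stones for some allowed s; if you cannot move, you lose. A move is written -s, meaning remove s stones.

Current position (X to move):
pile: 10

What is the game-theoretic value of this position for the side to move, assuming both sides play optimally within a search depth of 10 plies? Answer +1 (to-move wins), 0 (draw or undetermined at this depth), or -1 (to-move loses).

value(10, X) = +1

ply 1, X at 10 | -1=+1→9*; -2=-1→8; -5=-1→5
ply 2, O at 9 | -1=-1→8*; -2=-1→7; -5=-1→4
ply 3, X at 8 | -1=-1→7; -2=+1→6*; -5=+1→3
ply 4, O at 6 | -1=-1→5*; -2=-1→4; -5=-1→1
ply 5, X at 5 | -1=-1→4; -2=+1→3*; -5=+1→0
ply 6, O at 3 | -1=-1→2*; -2=-1→1
ply 7, X at 2 | -1=-1→1; -2=+1→0*
ply 8: 0 is terminal -1 (O); from 10 depth 10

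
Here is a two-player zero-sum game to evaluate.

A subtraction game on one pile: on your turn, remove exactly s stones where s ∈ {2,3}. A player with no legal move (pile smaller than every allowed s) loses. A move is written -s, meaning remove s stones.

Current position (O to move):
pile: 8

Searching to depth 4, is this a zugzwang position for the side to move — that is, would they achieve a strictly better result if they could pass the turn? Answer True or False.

zugzwang(8, O) = False

[8] O move#1: -2:+1/6*, -3:+1/5
[6] X move#2: -2:-1/4*, -3:-1/3
[4] O move#3: -2:-1/2, -3:+1/1*
[1] end (terminal -1, X#4); searched 8 to 4
pass branch (X moves first from the same position):
  | [8] X move#1: -2:+1/6*, -3:+1/5
  | [6] O move#2: -2:-1/4*, -3:-1/3
  | [4] X move#3: -2:-1/2, -3:+1/1*
  | [1] end (terminal -1, O#4); searched 8 to 4
O moving scores +1; O passing scores -1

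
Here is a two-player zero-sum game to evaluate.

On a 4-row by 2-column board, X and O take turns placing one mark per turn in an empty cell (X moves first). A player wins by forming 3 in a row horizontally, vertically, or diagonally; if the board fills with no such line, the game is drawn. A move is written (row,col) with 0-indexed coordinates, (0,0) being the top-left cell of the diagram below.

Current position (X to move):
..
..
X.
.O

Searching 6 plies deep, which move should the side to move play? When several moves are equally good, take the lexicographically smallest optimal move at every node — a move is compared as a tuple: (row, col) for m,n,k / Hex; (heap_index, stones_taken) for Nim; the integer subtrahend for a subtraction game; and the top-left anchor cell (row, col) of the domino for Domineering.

[../../X./.O] X move#1: (0,0):+0/X./../X./.O, (0,1):+0/.X/../X./.O, (1,0):+1/../X./X./.O*, (1,1):+0/../.X/X./.O, (2,1):+0/../../XX/.O, (3,0):+0/../../X./XO
[../X./X./.O] O move#2: (0,0):-1/O./X./X./.O*, (0,1):-1/.O/X./X./.O, (1,1):-1/../XO/X./.O, (2,1):-1/../X./XO/.O, (3,0):-1/../X./X./OO
[O./X./X./.O] X move#3: (0,1):+0/OX/X./X./.O, (1,1):+0/O./XX/X./.O, (2,1):+0/O./X./XX/.O, (3,0):+1/O./X./X./XO*
[O./X./X./XO] end (terminal -1, O#4); searched ../../X./.O to 6

X's best at [../../X./.O]: (1,0)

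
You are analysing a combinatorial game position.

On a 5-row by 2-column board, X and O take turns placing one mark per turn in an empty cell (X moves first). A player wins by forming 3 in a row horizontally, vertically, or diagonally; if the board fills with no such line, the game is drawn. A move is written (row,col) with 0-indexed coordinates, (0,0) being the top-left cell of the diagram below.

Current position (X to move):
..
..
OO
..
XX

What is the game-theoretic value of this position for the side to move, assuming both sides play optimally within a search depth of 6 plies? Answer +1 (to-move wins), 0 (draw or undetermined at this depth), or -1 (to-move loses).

p1 X@[../../OO/../XX]: (0,0)[X./../OO/../XX]-1* (0,1)[.X/../OO/../XX]-1 (1,0)[../X./OO/../XX]-1 (1,1)[../.X/OO/../XX]-1 (3,0)[../../OO/X./XX]-1 (3,1)[../../OO/.X/XX]-1
p2 O@[X./../OO/../XX]: (0,1)[XO/../OO/../XX]+0 (1,0)[X./O./OO/../XX]+1* (1,1)[X./.O/OO/../XX]+1 (3,0)[X./../OO/O./XX]+1 (3,1)[X./../OO/.O/XX]+0
p3 X@[X./O./OO/../XX]: (0,1)[XX/O./OO/../XX]-1* (1,1)[X./OX/OO/../XX]-1 (3,0)[X./O./OO/X./XX]-1 (3,1)[X./O./OO/.X/XX]-1
p4 O@[XX/O./OO/../XX]: (1,1)[XX/OO/OO/../XX]+1* (3,0)[XX/O./OO/O./XX]+1 (3,1)[XX/O./OO/.O/XX]+1
p5 X@[XX/OO/OO/../XX]: (3,0)[XX/OO/OO/X./XX]-1* (3,1)[XX/OO/OO/.X/XX]-1
p6 O@[XX/OO/OO/X./XX]: (3,1)[XX/OO/OO/XO/XX]+1*
p7 X@[XX/OO/OO/XO/XX] terminal -1; root [../../OO/../XX] d6

value(../../OO/../XX, X) = -1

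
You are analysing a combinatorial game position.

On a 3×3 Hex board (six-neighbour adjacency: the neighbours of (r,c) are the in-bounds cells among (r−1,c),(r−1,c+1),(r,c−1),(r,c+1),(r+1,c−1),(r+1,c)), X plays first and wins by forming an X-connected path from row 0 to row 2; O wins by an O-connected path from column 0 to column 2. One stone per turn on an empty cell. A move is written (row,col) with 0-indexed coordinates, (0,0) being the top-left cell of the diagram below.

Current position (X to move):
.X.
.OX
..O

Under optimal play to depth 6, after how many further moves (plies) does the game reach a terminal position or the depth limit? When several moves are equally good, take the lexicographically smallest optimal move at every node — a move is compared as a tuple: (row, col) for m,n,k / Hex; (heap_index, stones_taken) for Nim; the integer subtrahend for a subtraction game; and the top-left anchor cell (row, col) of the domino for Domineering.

p1 X@[.X./.OX/..O]: (0,0)[XX./.OX/..O]-1* (0,2)[.XX/.OX/..O]-1 (1,0)[.X./XOX/..O]-1 (2,0)[.X./.OX/X.O]-1 (2,1)[.X./.OX/.XO]-1
p2 O@[XX./.OX/..O]: (0,2)[XXO/.OX/..O]+1* (1,0)[XX./OOX/..O]+1 (2,0)[XX./.OX/O.O]+1 (2,1)[XX./.OX/.OO]+1
p3 X@[XXO/.OX/..O]: (1,0)[XXO/XOX/..O]-1* (2,0)[XXO/.OX/X.O]-1 (2,1)[XXO/.OX/.XO]-1
p4 O@[XXO/XOX/..O]: (2,0)[XXO/XOX/O.O]+1* (2,1)[XXO/XOX/.OO]-1
p5 X@[XXO/XOX/O.O] terminal -1; root [.X./.OX/..O] d6

PV length from [.X./.OX/..O]: 4 plies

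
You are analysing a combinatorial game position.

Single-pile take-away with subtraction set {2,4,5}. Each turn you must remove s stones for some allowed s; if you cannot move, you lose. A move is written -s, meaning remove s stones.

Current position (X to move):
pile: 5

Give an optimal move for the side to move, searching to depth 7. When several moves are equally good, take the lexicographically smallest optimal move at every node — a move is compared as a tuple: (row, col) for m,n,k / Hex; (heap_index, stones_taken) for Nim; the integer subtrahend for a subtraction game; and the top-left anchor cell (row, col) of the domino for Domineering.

[5] X move#1: -2:-1/3, -4:+1/1*, -5:+1/0
[1] end (terminal -1, O#2); searched 5 to 7

X's best at [5]: -4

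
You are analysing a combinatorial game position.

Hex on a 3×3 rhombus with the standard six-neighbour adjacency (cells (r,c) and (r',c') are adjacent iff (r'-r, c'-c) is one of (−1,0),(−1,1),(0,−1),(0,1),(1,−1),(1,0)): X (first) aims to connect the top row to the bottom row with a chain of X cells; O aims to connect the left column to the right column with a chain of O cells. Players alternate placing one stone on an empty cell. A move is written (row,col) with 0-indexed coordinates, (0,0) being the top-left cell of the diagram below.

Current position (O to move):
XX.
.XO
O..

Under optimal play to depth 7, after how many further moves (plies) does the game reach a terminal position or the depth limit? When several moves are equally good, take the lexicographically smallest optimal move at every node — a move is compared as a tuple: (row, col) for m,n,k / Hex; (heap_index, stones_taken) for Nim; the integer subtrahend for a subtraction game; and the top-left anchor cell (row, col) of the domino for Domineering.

PV length from [XX./.XO/O..]: 1 ply

[XX./.XO/O..] O move#1: (0,2):-1/XXO/.XO/O.., (1,0):-1/XX./OXO/O.., (2,1):+1/XX./.XO/OO.*, (2,2):-1/XX./.XO/O.O
[XX./.XO/OO.] end (terminal -1, X#2); searched XX./.XO/O.. to 7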